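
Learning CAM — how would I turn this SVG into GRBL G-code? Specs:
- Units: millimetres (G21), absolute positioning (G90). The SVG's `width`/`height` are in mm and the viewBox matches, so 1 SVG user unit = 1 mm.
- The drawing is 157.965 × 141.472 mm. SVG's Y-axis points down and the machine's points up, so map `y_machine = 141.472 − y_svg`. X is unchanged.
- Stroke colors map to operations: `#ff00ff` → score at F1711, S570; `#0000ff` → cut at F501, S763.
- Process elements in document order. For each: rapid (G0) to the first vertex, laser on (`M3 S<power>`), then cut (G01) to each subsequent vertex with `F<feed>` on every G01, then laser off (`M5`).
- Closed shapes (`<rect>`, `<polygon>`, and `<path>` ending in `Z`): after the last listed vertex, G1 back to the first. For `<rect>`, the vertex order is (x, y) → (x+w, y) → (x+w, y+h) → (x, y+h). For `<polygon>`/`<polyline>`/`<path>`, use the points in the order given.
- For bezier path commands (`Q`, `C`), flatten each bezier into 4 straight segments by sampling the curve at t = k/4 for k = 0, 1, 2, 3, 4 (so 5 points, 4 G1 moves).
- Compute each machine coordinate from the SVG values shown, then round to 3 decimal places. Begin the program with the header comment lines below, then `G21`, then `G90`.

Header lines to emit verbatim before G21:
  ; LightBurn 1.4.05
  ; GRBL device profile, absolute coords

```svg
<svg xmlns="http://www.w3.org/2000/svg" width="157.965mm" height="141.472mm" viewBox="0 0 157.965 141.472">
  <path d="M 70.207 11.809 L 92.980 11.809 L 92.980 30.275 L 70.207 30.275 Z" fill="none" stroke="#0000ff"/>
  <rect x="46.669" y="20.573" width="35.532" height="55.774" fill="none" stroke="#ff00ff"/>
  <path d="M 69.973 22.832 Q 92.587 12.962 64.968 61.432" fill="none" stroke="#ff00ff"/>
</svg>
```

Since the viewBox matches the mm dimensions, user units are millimetres directly. The only transform is the Y-flip y_m = 141.472 − y_svg.

Shape 1 is a rectangle drawn with `<path>`. Its stroke #0000ff means cut at S763, F501. After flipping Y the toolpath is (70.207,129.663) → (92.980,129.663) → (92.980,111.197) → (70.207,111.197) → (70.207,129.663), returning to the start.

Shape 2 is a rectangle drawn with `<rect>`. Its stroke #ff00ff means score at S570, F1711. After flipping Y the toolpath is (46.669,120.899) → (82.201,120.899) → (82.201,65.125) → (46.669,65.125) → (46.669,120.899), returning to the start.

Shape 3 is a quadratic bezier drawn with `<path>`. Its stroke #ff00ff means score at S570, F1711. After flipping Y the toolpath is (69.973,118.640) → (78.140,119.929) → (80.029,113.925) → (75.638,100.629) → (64.968,80.040).

; LightBurn 1.4.05
; GRBL device profile, absolute coords
G21
G90
G0 X70.207 Y129.663
M3 S763
G01 X92.980 Y129.663 F501
G01 X92.980 Y111.197 F501
G01 X70.207 Y111.197 F501
G01 X70.207 Y129.663 F501
M5
G0 X46.669 Y120.899
M3 S570
G01 X82.201 Y120.899 F1711
G01 X82.201 Y65.125 F1711
G01 X46.669 Y65.125 F1711
G01 X46.669 Y120.899 F1711
M5
G0 X69.973 Y118.640
M3 S570
G01 X78.140 Y119.929 F1711
G01 X80.029 Y113.925 F1711
G01 X75.638 Y100.629 F1711
G01 X64.968 Y80.040 F1711
M5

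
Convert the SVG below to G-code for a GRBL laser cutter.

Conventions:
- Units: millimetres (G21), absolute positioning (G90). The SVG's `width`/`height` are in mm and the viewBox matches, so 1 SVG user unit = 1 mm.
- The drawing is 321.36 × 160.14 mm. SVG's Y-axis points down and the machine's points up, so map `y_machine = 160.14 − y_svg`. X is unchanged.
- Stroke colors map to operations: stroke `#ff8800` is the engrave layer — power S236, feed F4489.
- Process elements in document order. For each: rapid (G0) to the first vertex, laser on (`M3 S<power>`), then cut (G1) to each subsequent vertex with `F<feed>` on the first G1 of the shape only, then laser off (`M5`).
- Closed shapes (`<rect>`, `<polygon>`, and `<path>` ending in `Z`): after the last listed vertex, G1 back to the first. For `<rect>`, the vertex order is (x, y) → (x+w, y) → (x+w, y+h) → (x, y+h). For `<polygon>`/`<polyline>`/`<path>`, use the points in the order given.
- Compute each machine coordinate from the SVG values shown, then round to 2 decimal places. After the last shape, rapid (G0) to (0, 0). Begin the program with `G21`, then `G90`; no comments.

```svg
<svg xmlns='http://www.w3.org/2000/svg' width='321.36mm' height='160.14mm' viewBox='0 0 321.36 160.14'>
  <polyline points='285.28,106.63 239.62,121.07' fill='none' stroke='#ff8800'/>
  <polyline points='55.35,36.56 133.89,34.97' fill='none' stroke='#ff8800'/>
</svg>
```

G21
G90
G0 X285.28 Y53.51
M3 S236
G1 X239.62 Y39.07 F4489
M5
G0 X55.35 Y123.58
M3 S236
G1 X133.89 Y125.17 F4489
M5
G0 X0.00 Y0.00

1 u = 1 mm; y_m = 160.14 − y.

[1] `<polyline>` line segment, #ff8800→engrave S236 F4489: (285.28,53.51) → (239.62,39.07)

[2] `<polyline>` line segment, #ff8800→engrave S236 F4489: (55.35,123.58) → (133.89,125.17)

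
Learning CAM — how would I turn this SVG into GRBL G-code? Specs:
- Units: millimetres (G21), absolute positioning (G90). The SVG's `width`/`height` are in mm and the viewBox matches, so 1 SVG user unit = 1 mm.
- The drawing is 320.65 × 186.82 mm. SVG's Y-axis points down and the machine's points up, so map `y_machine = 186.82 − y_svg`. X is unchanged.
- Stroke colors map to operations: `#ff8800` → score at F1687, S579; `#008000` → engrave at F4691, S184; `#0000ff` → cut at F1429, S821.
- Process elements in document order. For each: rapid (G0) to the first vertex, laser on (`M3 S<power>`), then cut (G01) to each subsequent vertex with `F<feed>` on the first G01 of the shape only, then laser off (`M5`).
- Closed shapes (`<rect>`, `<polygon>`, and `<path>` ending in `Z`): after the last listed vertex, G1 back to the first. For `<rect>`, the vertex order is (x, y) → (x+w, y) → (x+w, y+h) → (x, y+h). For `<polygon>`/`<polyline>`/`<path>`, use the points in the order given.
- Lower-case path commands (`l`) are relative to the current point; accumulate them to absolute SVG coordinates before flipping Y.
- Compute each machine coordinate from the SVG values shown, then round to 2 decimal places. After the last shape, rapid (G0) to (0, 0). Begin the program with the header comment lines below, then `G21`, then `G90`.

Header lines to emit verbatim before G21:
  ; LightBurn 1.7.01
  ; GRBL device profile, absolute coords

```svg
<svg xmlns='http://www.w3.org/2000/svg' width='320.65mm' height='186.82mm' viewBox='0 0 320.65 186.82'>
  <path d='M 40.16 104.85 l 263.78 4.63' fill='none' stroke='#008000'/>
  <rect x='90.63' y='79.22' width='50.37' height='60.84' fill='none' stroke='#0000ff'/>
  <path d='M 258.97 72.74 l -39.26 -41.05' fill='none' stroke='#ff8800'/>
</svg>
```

; LightBurn 1.7.01
; GRBL device profile, absolute coords
G21
G90
G0 X40.16 Y81.97
M3 S184
G01 X303.94 Y77.34 F4691
M5
G0 X90.63 Y107.60
M3 S821
G01 X141.00 Y107.60 F1429
G01 X141.00 Y46.76
G01 X90.63 Y46.76
G01 X90.63 Y107.60
M5
G0 X258.97 Y114.08
M3 S579
G01 X219.71 Y155.13 F1687
M5
G0 X0.00 Y0.00

viewBox `0 0 320.65 186.82` with mm width/height → 1 unit = 1 mm. Flip: y_m = 186.82 − y_svg.

**Shape 1** — `<path>` line segment, stroke `#008000` → engrave (S184, F4691). Machine vertices: (40.16,81.97) → (303.94,77.34). Open path.

**Shape 2** — `<rect>` rectangle, stroke `#0000ff` → cut (S821, F1429). Machine vertices: (90.63,107.60) → (141.00,107.60) → (141.00,46.76) → (90.63,46.76) → (90.63,107.60). Closed: final G1 returns to the first vertex.

**Shape 3** — `<path>` line segment, stroke `#ff8800` → score (S579, F1687). Machine vertices: (258.97,114.08) → (219.71,155.13). Open path.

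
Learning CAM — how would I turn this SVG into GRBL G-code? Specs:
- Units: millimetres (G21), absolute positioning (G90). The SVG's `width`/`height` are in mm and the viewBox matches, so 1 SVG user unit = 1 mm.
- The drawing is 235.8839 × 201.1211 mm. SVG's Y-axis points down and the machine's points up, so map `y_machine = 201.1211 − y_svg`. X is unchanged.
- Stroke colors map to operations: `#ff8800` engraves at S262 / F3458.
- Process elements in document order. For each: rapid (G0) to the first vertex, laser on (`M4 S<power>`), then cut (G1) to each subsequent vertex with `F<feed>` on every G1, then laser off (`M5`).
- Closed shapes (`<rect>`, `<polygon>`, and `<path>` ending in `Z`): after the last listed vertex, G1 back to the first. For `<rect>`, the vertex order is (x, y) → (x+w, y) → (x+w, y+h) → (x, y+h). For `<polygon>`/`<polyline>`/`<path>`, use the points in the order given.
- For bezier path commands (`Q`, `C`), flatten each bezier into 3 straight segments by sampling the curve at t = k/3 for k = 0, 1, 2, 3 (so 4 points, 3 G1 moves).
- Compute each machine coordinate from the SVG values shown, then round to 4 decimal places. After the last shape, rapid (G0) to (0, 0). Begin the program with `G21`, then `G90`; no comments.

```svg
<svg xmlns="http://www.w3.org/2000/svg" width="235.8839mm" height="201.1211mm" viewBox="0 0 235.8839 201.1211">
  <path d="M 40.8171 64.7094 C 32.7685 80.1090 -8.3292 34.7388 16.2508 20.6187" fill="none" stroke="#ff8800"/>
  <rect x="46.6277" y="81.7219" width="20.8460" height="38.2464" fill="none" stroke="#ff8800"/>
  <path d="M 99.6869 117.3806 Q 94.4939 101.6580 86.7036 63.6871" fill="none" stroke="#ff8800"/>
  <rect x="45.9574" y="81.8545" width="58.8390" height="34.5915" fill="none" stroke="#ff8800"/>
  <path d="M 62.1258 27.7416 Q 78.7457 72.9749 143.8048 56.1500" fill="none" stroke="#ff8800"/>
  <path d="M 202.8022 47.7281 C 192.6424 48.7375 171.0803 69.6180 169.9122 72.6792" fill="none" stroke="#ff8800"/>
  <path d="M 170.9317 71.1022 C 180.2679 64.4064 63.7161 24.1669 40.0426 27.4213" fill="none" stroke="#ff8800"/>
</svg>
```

viewBox `0 0 235.8839 201.1211` with mm width/height → 1 unit = 1 mm. Flip: y_m = 201.1211 − y_svg.

**Shape 1** — `<path>` cubic bezier, stroke `#ff8800` → engrave (S262, F3458). Control points (SVG): P0=(40.8171,64.7094), P1=(32.7685,80.1090), P2=(-8.3292,34.7388), P3=(16.2508,20.6187); sampled at t=k/3. Machine vertices: (40.8171,136.4117) → (25.4087,137.8606) → (9.9068,159.3737) → (16.2508,180.5024). Open path.

**Shape 2** — `<rect>` rectangle, stroke `#ff8800` → engrave (S262, F3458). Machine vertices: (46.6277,119.3992) → (67.4737,119.3992) → (67.4737,81.1528) → (46.6277,81.1528) → (46.6277,119.3992). Closed: final G1 returns to the first vertex.

**Shape 3** — `<path>` quadratic bezier, stroke `#ff8800` → engrave (S262, F3458). Control points (SVG): P0=(99.6869,117.3806), P1=(94.4939,101.6580), P2=(86.7036,63.6871); sampled at t=k/3. Machine vertices: (99.6869,83.7405) → (95.9363,96.6943) → (91.6085,114.5921) → (86.7036,137.4340). Open path.

**Shape 4** — `<rect>` rectangle, stroke `#ff8800` → engrave (S262, F3458). Machine vertices: (45.9574,119.2666) → (104.7964,119.2666) → (104.7964,84.6751) → (45.9574,84.6751) → (45.9574,119.2666). Closed: final G1 returns to the first vertex.

**Shape 5** — `<path>` quadratic bezier, stroke `#ff8800` → engrave (S262, F3458). Control points (SVG): P0=(62.1258,27.7416), P1=(78.7457,72.9749), P2=(143.8048,56.1500); sampled at t=k/3. Machine vertices: (62.1258,173.3795) → (78.5879,150.1193) → (105.8142,140.6499) → (143.8048,144.9711). Open path.

**Shape 6** — `<path>` cubic bezier, stroke `#ff8800` → engrave (S262, F3458). Control points (SVG): P0=(202.8022,47.7281), P1=(192.6424,48.7375), P2=(171.0803,69.6180), P3=(169.9122,72.6792); sampled at t=k/3. Machine vertices: (202.8022,153.3930) → (190.0193,147.1558) → (176.7007,136.0469) → (169.9122,128.4419). Open path.

**Shape 7** — `<path>` cubic bezier, stroke `#ff8800` → engrave (S262, F3458). Control points (SVG): P0=(170.9317,71.1022), P1=(180.2679,64.4064), P2=(63.7161,24.1669), P3=(40.0426,27.4213); sampled at t=k/3. Machine vertices: (170.9317,130.0189) → (146.4077,145.0427) → (86.5731,165.3095) → (40.0426,173.6998). Open path.

G21
G90
G0 X40.8171 Y136.4117
M4 S262
G1 X25.4087 Y137.8606 F3458
G1 X9.9068 Y159.3737 F3458
G1 X16.2508 Y180.5024 F3458
M5
G0 X46.6277 Y119.3992
M4 S262
G1 X67.4737 Y119.3992 F3458
G1 X67.4737 Y81.1528 F3458
G1 X46.6277 Y81.1528 F3458
G1 X46.6277 Y119.3992 F3458
M5
G0 X99.6869 Y83.7405
M4 S262
G1 X95.9363 Y96.6943 F3458
G1 X91.6085 Y114.5921 F3458
G1 X86.7036 Y137.4340 F3458
M5
G0 X45.9574 Y119.2666
M4 S262
G1 X104.7964 Y119.2666 F3458
G1 X104.7964 Y84.6751 F3458
G1 X45.9574 Y84.6751 F3458
G1 X45.9574 Y119.2666 F3458
M5
G0 X62.1258 Y173.3795
M4 S262
G1 X78.5879 Y150.1193 F3458
G1 X105.8142 Y140.6499 F3458
G1 X143.8048 Y144.9711 F3458
M5
G0 X202.8022 Y153.3930
M4 S262
G1 X190.0193 Y147.1558 F3458
G1 X176.7007 Y136.0469 F3458
G1 X169.9122 Y128.4419 F3458
M5
G0 X170.9317 Y130.0189
M4 S262
G1 X146.4077 Y145.0427 F3458
G1 X86.5731 Y165.3095 F3458
G1 X40.0426 Y173.6998 F3458
M5
G0 X0.0000 Y0.0000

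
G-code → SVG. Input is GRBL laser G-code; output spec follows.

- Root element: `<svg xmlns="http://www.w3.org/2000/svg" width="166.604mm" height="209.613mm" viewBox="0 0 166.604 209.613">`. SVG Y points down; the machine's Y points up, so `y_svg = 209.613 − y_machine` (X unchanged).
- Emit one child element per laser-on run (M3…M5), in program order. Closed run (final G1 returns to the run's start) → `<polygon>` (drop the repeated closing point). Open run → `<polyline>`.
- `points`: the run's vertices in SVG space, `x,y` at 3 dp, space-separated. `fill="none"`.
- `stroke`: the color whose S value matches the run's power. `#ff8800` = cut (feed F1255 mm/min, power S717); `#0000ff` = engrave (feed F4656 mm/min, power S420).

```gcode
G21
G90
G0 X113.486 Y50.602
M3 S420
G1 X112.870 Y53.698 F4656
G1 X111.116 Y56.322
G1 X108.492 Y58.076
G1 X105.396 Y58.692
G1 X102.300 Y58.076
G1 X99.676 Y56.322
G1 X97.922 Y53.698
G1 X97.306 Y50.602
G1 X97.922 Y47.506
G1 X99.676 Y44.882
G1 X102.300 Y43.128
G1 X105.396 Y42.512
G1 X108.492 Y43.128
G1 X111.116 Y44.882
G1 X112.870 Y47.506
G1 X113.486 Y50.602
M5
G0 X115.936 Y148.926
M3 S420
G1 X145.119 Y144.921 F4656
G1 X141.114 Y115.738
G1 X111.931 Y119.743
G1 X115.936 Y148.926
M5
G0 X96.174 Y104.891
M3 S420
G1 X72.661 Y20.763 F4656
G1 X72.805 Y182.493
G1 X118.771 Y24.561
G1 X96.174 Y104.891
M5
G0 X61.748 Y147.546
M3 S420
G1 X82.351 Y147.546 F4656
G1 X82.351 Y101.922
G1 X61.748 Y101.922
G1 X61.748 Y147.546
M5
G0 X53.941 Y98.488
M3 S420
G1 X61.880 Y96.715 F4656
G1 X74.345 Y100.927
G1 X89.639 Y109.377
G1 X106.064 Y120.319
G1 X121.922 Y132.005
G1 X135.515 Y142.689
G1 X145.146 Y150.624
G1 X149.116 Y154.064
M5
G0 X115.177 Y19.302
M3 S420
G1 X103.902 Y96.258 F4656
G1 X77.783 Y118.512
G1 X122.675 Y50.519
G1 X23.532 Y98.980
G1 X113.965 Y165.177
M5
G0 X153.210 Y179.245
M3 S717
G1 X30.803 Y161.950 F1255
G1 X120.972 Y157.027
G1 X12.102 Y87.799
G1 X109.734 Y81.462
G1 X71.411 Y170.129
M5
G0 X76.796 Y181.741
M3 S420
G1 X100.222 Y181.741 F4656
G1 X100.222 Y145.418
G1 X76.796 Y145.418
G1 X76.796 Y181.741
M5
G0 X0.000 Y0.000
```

<svg xmlns="http://www.w3.org/2000/svg" width="166.604mm" height="209.613mm" viewBox="0 0 166.604 209.613">
  <polygon points="113.486,159.011 112.870,155.915 111.116,153.291 108.492,151.537 105.396,150.921 102.300,151.537 99.676,153.291 97.922,155.915 97.306,159.011 97.922,162.107 99.676,164.731 102.300,166.485 105.396,167.101 108.492,166.485 111.116,164.731 112.870,162.107" fill="none" stroke="#0000ff"/>
  <polygon points="115.936,60.687 145.119,64.692 141.114,93.875 111.931,89.870" fill="none" stroke="#0000ff"/>
  <polygon points="96.174,104.722 72.661,188.850 72.805,27.120 118.771,185.052" fill="none" stroke="#0000ff"/>
  <polygon points="61.748,62.067 82.351,62.067 82.351,107.691 61.748,107.691" fill="none" stroke="#0000ff"/>
  <polyline points="53.941,111.125 61.880,112.898 74.345,108.686 89.639,100.236 106.064,89.294 121.922,77.608 135.515,66.924 145.146,58.989 149.116,55.549" fill="none" stroke="#0000ff"/>
  <polyline points="115.177,190.311 103.902,113.355 77.783,91.101 122.675,159.094 23.532,110.633 113.965,44.436" fill="none" stroke="#0000ff"/>
  <polyline points="153.210,30.368 30.803,47.663 120.972,52.586 12.102,121.814 109.734,128.151 71.411,39.484" fill="none" stroke="#ff8800"/>
  <polygon points="76.796,27.872 100.222,27.872 100.222,64.195 76.796,64.195" fill="none" stroke="#0000ff"/>
</svg>

Each laser-on run becomes one SVG element. Flip Y back into SVG space with y_svg = 209.613 − y_machine.

Run 1: the run's S420 means `#0000ff` (engrave). The run returns to its start, so emit a `<polygon>` with points (Y-flipped): 113.486,159.011 112.870,155.915 111.116,153.291 108.492,151.537 105.396,150.921 102.300,151.537 99.676,153.291 97.922,155.915 97.306,159.011 97.922,162.107 99.676,164.731 102.300,166.485 105.396,167.101 108.492,166.485 111.116,164.731 112.870,162.107.

Run 2: power S420 maps to stroke `#0000ff` (engrave). The run returns to its start, so emit a `<polygon>` with points (Y-flipped): 115.936,60.687 145.119,64.692 141.114,93.875 111.931,89.870.

Run 3: S420 ⇒ engrave layer `#0000ff`. The run returns to its start, so emit a `<polygon>` with points (Y-flipped): 96.174,104.722 72.661,188.850 72.805,27.120 118.771,185.052.

Run 4: power S420 maps to stroke `#0000ff` (engrave). The run returns to its start, so emit a `<polygon>` with points (Y-flipped): 61.748,62.067 82.351,62.067 82.351,107.691 61.748,107.691.

Run 5: power S420 maps to stroke `#0000ff` (engrave). The run is open, so emit a `<polyline>` with points (Y-flipped): 53.941,111.125 61.880,112.898 74.345,108.686 89.639,100.236 106.064,89.294 121.922,77.608 135.515,66.924 145.146,58.989 149.116,55.549.

Run 6: the run's S420 means `#0000ff` (engrave). The run is open, so emit a `<polyline>` with points (Y-flipped): 115.177,190.311 103.902,113.355 77.783,91.101 122.675,159.094 23.532,110.633 113.965,44.436.

Run 7: S717 ⇒ cut layer `#ff8800`. The run is open, so emit a `<polyline>` with points (Y-flipped): 153.210,30.368 30.803,47.663 120.972,52.586 12.102,121.814 109.734,128.151 71.411,39.484.

Run 8: the run's S420 means `#0000ff` (engrave). The run returns to its start, so emit a `<polygon>` with points (Y-flipped): 76.796,27.872 100.222,27.872 100.222,64.195 76.796,64.195.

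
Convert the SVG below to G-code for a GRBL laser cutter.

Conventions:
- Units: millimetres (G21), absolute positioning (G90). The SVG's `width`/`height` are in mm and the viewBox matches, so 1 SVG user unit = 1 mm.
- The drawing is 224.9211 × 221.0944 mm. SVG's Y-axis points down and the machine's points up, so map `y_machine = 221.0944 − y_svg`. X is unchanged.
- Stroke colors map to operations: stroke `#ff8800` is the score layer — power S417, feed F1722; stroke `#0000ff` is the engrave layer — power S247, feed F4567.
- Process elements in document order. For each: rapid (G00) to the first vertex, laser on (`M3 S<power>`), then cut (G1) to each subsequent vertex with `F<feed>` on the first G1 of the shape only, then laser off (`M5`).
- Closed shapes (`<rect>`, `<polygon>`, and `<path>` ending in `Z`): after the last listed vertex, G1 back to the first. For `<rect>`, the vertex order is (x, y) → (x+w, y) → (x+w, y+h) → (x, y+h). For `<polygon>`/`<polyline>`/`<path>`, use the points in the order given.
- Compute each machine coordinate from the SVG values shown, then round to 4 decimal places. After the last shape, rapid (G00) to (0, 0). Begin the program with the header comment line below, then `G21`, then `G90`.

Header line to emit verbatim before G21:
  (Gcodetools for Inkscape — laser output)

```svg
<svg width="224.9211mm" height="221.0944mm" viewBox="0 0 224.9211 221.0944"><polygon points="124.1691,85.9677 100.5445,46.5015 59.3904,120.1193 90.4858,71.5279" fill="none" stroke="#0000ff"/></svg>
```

Since the viewBox matches the mm dimensions, user units are millimetres directly. The only transform is the Y-flip y_m = 221.0944 − y_svg.

Shape 1 is a closed polygon drawn with `<polygon>`. Its stroke #0000ff means engrave at S247, F4567. After flipping Y the toolpath is (124.1691,135.1267) → (100.5445,174.5929) → (59.3904,100.9751) → (90.4858,149.5665) → (124.1691,135.1267), returning to the start.

(Gcodetools for Inkscape — laser output)
G21
G90
G00 X124.1691 Y135.1267
M3 S247
G1 X100.5445 Y174.5929 F4567
G1 X59.3904 Y100.9751
G1 X90.4858 Y149.5665
G1 X124.1691 Y135.1267
M5
G00 X0.0000 Y0.0000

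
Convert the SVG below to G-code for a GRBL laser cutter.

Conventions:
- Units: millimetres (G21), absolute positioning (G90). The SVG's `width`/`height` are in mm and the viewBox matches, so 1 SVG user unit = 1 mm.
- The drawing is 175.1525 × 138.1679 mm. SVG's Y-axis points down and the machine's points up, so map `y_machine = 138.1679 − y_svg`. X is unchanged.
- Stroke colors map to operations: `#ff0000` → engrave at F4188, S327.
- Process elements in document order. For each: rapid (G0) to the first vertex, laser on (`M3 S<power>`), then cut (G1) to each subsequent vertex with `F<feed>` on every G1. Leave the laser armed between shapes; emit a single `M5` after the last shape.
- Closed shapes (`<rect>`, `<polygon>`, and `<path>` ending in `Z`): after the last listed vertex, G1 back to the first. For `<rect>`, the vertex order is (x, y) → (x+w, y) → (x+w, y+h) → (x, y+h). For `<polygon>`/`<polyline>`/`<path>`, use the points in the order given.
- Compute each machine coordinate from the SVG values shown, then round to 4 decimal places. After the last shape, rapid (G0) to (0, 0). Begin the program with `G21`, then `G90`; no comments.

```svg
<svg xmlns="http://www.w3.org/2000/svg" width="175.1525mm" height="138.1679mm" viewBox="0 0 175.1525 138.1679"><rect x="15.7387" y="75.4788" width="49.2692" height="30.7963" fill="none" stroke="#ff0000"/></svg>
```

G21
G90
G0 X15.7387 Y62.6891
M3 S327
G1 X65.0079 Y62.6891 F4188
G1 X65.0079 Y31.8928 F4188
G1 X15.7387 Y31.8928 F4188
G1 X15.7387 Y62.6891 F4188
M5
G0 X0.0000 Y0.0000

Since the viewBox matches the mm dimensions, user units are millimetres directly. The only transform is the Y-flip y_m = 138.1679 − y_svg.

Shape 1 is a rectangle drawn with `<rect>`. Its stroke #ff0000 means engrave at S327, F4188. After flipping Y the toolpath is (15.7387,62.6891) → (65.0079,62.6891) → (65.0079,31.8928) → (15.7387,31.8928) → (15.7387,62.6891), returning to the start.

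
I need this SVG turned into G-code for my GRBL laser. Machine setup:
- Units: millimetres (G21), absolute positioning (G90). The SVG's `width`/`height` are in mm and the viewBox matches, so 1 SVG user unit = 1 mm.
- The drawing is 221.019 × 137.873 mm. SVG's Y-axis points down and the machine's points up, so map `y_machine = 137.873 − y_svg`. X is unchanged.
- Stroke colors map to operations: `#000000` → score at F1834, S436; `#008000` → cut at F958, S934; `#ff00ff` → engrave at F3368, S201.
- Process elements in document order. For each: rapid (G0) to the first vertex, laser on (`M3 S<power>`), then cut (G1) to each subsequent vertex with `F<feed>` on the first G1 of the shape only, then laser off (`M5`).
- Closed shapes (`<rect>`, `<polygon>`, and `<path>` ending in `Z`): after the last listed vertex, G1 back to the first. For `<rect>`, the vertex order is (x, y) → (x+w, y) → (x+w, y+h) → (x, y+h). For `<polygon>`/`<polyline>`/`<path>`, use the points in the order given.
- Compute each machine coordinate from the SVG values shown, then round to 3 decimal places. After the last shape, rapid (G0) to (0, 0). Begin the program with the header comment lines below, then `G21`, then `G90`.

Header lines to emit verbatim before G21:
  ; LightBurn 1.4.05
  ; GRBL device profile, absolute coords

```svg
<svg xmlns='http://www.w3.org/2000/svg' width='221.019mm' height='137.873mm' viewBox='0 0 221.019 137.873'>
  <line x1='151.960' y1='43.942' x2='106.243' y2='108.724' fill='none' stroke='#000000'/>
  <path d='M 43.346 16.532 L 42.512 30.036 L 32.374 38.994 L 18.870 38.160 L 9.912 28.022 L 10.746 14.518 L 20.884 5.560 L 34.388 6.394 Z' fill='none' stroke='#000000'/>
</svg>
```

1 u = 1 mm; y_m = 137.873 − y.

[1] `<line>` line segment, #000000→score S436 F1834: (151.960,93.931) → (106.243,29.149)

[2] `<path>` regular polygon, #000000→score S436 F1834: (43.346,121.341) → (42.512,107.837) → (32.374,98.879) → (18.870,99.713) → (9.912,109.851) → (10.746,123.355) → (20.884,132.313) → (34.388,131.479) → (43.346,121.341) (closed)

; LightBurn 1.4.05
; GRBL device profile, absolute coords
G21
G90
G0 X151.960 Y93.931
M3 S436
G1 X106.243 Y29.149 F1834
M5
G0 X43.346 Y121.341
M3 S436
G1 X42.512 Y107.837 F1834
G1 X32.374 Y98.879
G1 X18.870 Y99.713
G1 X9.912 Y109.851
G1 X10.746 Y123.355
G1 X20.884 Y132.313
G1 X34.388 Y131.479
G1 X43.346 Y121.341
M5
G0 X0.000 Y0.000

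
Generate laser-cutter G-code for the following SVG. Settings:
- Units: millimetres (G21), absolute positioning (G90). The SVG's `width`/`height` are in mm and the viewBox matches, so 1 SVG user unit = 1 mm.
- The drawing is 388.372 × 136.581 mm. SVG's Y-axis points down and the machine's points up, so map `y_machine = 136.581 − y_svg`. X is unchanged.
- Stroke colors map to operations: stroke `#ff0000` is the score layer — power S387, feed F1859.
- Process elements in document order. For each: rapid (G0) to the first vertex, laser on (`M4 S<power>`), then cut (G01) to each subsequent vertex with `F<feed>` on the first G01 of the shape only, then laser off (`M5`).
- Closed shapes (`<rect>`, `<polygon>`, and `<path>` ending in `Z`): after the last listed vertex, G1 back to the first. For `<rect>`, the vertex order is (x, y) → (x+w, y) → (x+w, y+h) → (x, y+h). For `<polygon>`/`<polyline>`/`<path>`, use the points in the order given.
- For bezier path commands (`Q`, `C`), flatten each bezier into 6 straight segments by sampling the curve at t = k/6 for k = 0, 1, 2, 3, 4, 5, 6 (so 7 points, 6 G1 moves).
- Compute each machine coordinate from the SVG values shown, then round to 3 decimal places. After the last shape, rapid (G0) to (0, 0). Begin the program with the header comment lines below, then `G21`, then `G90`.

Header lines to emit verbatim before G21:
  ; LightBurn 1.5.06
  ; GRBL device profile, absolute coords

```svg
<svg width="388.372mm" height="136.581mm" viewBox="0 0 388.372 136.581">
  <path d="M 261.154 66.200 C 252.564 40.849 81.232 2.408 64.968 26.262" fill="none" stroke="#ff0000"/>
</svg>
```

; LightBurn 1.5.06
; GRBL device profile, absolute coords
G21
G90
G0 X261.154 Y70.381
M4 S387
G01 X244.769 Y83.798 F1859
G01 X210.087 Y97.303
G01 X165.939 Y108.802
G01 X121.151 Y116.200
G01 X84.551 Y117.404
G01 X64.968 Y110.319
M5
G0 X0.000 Y0.000

1 u = 1 mm; y_m = 136.581 − y.

[1] `<path>` cubic bezier, #ff0000→score S387 F1859: (261.154,70.381) → (244.769,83.798) → (210.087,97.303) → (165.939,108.802) → (121.151,116.200) → (84.551,117.404) → (64.968,110.319)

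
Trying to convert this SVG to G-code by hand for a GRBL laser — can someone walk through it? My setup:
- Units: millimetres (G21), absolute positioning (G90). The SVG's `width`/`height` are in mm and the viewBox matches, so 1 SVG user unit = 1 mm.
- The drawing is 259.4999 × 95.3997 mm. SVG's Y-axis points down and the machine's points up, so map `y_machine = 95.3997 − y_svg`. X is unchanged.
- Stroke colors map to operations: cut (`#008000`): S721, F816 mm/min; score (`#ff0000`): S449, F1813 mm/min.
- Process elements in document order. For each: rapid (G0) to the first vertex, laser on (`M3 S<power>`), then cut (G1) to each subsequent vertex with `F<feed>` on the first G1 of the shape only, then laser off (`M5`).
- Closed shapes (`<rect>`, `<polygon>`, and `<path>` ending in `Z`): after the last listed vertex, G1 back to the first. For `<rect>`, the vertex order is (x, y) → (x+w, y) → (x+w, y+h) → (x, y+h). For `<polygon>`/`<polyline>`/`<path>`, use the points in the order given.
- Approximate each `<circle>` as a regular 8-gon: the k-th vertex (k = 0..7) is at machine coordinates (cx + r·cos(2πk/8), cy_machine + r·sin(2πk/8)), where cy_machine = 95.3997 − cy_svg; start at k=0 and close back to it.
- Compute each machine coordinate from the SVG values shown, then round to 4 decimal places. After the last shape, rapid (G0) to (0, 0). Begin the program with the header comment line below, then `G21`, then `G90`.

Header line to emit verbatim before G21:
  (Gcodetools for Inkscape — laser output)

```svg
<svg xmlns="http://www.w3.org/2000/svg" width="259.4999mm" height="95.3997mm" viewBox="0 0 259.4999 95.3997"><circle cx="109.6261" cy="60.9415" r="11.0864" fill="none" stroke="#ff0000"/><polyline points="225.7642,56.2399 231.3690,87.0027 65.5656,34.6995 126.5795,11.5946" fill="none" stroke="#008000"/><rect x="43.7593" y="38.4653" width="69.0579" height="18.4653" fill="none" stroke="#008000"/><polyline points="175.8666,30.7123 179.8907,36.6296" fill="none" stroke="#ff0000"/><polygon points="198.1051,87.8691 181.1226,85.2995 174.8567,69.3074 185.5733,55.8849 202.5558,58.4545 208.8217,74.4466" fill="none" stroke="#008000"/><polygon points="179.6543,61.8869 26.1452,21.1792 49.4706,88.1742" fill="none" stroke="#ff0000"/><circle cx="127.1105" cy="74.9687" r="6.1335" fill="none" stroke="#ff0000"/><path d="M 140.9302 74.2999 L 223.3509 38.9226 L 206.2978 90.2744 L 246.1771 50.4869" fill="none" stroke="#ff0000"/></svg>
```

viewBox `0 0 259.4999 95.3997` with mm width/height → 1 unit = 1 mm. Flip: y_m = 95.3997 − y_svg.

**Shape 1** — `<circle>` circle, stroke `#ff0000` → score (S449, F1813). Machine vertices: (120.7125,34.4582) → (117.4654,42.2975) → (109.6261,45.5446) → (101.7868,42.2975) → (98.5397,34.4582) → (101.7868,26.6189) → (109.6261,23.3718) → (117.4654,26.6189) → (120.7125,34.4582). Closed: final G1 returns to the first vertex.

**Shape 2** — `<polyline>` open polyline, stroke `#008000` → cut (S721, F816). Machine vertices: (225.7642,39.1598) → (231.3690,8.3970) → (65.5656,60.7002) → (126.5795,83.8051). Open path.

**Shape 3** — `<rect>` rectangle, stroke `#008000` → cut (S721, F816). Machine vertices: (43.7593,56.9344) → (112.8172,56.9344) → (112.8172,38.4691) → (43.7593,38.4691) → (43.7593,56.9344). Closed: final G1 returns to the first vertex.

**Shape 4** — `<polyline>` line segment, stroke `#ff0000` → score (S449, F1813). Machine vertices: (175.8666,64.6874) → (179.8907,58.7701). Open path.

**Shape 5** — `<polygon>` regular polygon, stroke `#008000` → cut (S721, F816). Machine vertices: (198.1051,7.5306) → (181.1226,10.1002) → (174.8567,26.0923) → (185.5733,39.5148) → (202.5558,36.9452) → (208.8217,20.9531) → (198.1051,7.5306). Closed: final G1 returns to the first vertex.

**Shape 6** — `<polygon>` closed polygon, stroke `#ff0000` → score (S449, F1813). Machine vertices: (179.6543,33.5128) → (26.1452,74.2205) → (49.4706,7.2255) → (179.6543,33.5128). Closed: final G1 returns to the first vertex.

**Shape 7** — `<circle>` circle, stroke `#ff0000` → score (S449, F1813). Machine vertices: (133.2440,20.4310) → (131.4475,24.7680) → (127.1105,26.5645) → (122.7735,24.7680) → (120.9770,20.4310) → (122.7735,16.0940) → (127.1105,14.2975) → (131.4475,16.0940) → (133.2440,20.4310). Closed: final G1 returns to the first vertex.

**Shape 8** — `<path>` open polyline, stroke `#ff0000` → score (S449, F1813). Machine vertices: (140.9302,21.0998) → (223.3509,56.4771) → (206.2978,5.1253) → (246.1771,44.9128). Open path.

(Gcodetools for Inkscape — laser output)
G21
G90
G0 X120.7125 Y34.4582
M3 S449
G1 X117.4654 Y42.2975 F1813
G1 X109.6261 Y45.5446
G1 X101.7868 Y42.2975
G1 X98.5397 Y34.4582
G1 X101.7868 Y26.6189
G1 X109.6261 Y23.3718
G1 X117.4654 Y26.6189
G1 X120.7125 Y34.4582
M5
G0 X225.7642 Y39.1598
M3 S721
G1 X231.3690 Y8.3970 F816
G1 X65.5656 Y60.7002
G1 X126.5795 Y83.8051
M5
G0 X43.7593 Y56.9344
M3 S721
G1 X112.8172 Y56.9344 F816
G1 X112.8172 Y38.4691
G1 X43.7593 Y38.4691
G1 X43.7593 Y56.9344
M5
G0 X175.8666 Y64.6874
M3 S449
G1 X179.8907 Y58.7701 F1813
M5
G0 X198.1051 Y7.5306
M3 S721
G1 X181.1226 Y10.1002 F816
G1 X174.8567 Y26.0923
G1 X185.5733 Y39.5148
G1 X202.5558 Y36.9452
G1 X208.8217 Y20.9531
G1 X198.1051 Y7.5306
M5
G0 X179.6543 Y33.5128
M3 S449
G1 X26.1452 Y74.2205 F1813
G1 X49.4706 Y7.2255
G1 X179.6543 Y33.5128
M5
G0 X133.2440 Y20.4310
M3 S449
G1 X131.4475 Y24.7680 F1813
G1 X127.1105 Y26.5645
G1 X122.7735 Y24.7680
G1 X120.9770 Y20.4310
G1 X122.7735 Y16.0940
G1 X127.1105 Y14.2975
G1 X131.4475 Y16.0940
G1 X133.2440 Y20.4310
M5
G0 X140.9302 Y21.0998
M3 S449
G1 X223.3509 Y56.4771 F1813
G1 X206.2978 Y5.1253
G1 X246.1771 Y44.9128
M5
G0 X0.0000 Y0.0000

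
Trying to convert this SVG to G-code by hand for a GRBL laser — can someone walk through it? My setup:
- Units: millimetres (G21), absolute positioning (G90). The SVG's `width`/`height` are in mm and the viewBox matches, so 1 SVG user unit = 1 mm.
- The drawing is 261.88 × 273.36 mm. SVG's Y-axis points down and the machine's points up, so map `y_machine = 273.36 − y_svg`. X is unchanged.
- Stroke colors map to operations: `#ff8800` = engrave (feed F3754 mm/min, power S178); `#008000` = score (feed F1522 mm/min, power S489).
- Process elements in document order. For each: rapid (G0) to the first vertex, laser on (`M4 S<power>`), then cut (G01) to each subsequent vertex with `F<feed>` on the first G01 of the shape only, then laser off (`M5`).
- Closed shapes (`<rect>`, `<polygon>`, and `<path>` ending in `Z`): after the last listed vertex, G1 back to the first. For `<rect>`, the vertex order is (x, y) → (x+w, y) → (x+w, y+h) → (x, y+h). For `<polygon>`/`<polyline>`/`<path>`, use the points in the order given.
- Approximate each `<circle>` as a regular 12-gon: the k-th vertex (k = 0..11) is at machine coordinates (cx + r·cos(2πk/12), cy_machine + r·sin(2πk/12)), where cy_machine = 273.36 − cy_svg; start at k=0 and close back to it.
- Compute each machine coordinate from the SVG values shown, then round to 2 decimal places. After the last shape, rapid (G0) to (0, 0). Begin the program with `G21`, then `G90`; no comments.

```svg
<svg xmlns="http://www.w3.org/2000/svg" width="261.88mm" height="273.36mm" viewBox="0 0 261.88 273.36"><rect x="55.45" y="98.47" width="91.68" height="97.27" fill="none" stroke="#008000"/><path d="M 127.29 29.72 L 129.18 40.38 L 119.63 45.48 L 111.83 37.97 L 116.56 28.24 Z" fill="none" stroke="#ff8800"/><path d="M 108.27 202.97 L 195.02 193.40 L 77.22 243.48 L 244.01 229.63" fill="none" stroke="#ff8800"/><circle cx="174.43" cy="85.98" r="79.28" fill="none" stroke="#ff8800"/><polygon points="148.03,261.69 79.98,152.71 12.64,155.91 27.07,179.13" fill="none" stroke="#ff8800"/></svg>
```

1 u = 1 mm; y_m = 273.36 − y.

[1] `<rect>` rectangle, #008000→score S489 F1522: (55.45,174.89) → (147.13,174.89) → (147.13,77.62) → (55.45,77.62) → (55.45,174.89) (closed)

[2] `<path>` regular polygon, #ff8800→engrave S178 F3754: (127.29,243.64) → (129.18,232.98) → (119.63,227.88) → (111.83,235.39) → (116.56,245.12) → (127.29,243.64) (closed)

[3] `<path>` open polyline, #ff8800→engrave S178 F3754: (108.27,70.39) → (195.02,79.96) → (77.22,29.88) → (244.01,43.73)

[4] `<circle>` circle, #ff8800→engrave S178 F3754: (253.71,187.38) → (243.09,227.02) → (214.07,256.04) → (174.43,266.66) → (134.79,256.04) → (105.77,227.02) → (95.15,187.38) → (105.77,147.74) → (134.79,118.72) → (174.43,108.10) → (214.07,118.72) → (243.09,147.74) → (253.71,187.38) (closed)

[5] `<polygon>` closed polygon, #ff8800→engrave S178 F3754: (148.03,11.67) → (79.98,120.65) → (12.64,117.45) → (27.07,94.23) → (148.03,11.67) (closed)

G21
G90
G0 X55.45 Y174.89
M4 S489
G01 X147.13 Y174.89 F1522
G01 X147.13 Y77.62
G01 X55.45 Y77.62
G01 X55.45 Y174.89
M5
G0 X127.29 Y243.64
M4 S178
G01 X129.18 Y232.98 F3754
G01 X119.63 Y227.88
G01 X111.83 Y235.39
G01 X116.56 Y245.12
G01 X127.29 Y243.64
M5
G0 X108.27 Y70.39
M4 S178
G01 X195.02 Y79.96 F3754
G01 X77.22 Y29.88
G01 X244.01 Y43.73
M5
G0 X253.71 Y187.38
M4 S178
G01 X243.09 Y227.02 F3754
G01 X214.07 Y256.04
G01 X174.43 Y266.66
G01 X134.79 Y256.04
G01 X105.77 Y227.02
G01 X95.15 Y187.38
G01 X105.77 Y147.74
G01 X134.79 Y118.72
G01 X174.43 Y108.10
G01 X214.07 Y118.72
G01 X243.09 Y147.74
G01 X253.71 Y187.38
M5
G0 X148.03 Y11.67
M4 S178
G01 X79.98 Y120.65 F3754
G01 X12.64 Y117.45
G01 X27.07 Y94.23
G01 X148.03 Y11.67
M5
G0 X0.00 Y0.00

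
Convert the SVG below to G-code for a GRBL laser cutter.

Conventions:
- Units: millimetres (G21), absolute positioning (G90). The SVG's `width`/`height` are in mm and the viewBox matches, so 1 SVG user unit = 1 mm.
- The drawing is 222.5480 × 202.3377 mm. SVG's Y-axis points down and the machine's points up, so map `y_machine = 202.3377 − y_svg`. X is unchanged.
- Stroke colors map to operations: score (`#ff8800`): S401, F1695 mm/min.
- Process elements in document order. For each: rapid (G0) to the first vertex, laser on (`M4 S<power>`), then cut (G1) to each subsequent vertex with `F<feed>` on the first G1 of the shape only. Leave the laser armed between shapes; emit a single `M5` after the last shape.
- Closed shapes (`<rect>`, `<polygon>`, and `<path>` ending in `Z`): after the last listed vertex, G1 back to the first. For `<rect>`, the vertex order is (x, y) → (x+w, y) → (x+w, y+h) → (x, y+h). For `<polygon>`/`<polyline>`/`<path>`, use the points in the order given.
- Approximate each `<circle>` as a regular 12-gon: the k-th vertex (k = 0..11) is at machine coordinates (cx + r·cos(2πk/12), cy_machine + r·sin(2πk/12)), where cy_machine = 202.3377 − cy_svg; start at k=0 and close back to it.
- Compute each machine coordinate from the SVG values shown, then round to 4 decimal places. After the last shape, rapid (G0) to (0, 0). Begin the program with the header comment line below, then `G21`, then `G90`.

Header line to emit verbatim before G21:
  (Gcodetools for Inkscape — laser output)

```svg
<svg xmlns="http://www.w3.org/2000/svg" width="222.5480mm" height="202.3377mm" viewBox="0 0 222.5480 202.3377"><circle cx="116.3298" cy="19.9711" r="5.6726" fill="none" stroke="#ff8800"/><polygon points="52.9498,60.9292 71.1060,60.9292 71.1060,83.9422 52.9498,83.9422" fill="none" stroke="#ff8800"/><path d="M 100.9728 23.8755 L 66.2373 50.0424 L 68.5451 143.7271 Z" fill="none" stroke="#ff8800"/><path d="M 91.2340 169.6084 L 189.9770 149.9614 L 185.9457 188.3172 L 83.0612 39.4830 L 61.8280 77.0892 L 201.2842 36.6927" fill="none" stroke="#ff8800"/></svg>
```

viewBox `0 0 222.5480 202.3377` with mm width/height → 1 unit = 1 mm. Flip: y_m = 202.3377 − y_svg.

**Shape 1** — `<circle>` circle, stroke `#ff8800` → score (S401, F1695). Machine vertices: (122.0024,182.3666) → (121.2424,185.2029) → (119.1661,187.2792) → (116.3298,188.0392) → (113.4935,187.2792) → (111.4172,185.2029) → (110.6572,182.3666) → (111.4172,179.5303) → (113.4935,177.4540) → (116.3298,176.6940) → (119.1661,177.4540) → (121.2424,179.5303) → (122.0024,182.3666). Closed: final G1 returns to the first vertex.

**Shape 2** — `<polygon>` rectangle, stroke `#ff8800` → score (S401, F1695). Machine vertices: (52.9498,141.4085) → (71.1060,141.4085) → (71.1060,118.3955) → (52.9498,118.3955) → (52.9498,141.4085). Closed: final G1 returns to the first vertex.

**Shape 3** — `<path>` closed polygon, stroke `#ff8800` → score (S401, F1695). Machine vertices: (100.9728,178.4622) → (66.2373,152.2953) → (68.5451,58.6106) → (100.9728,178.4622). Closed: final G1 returns to the first vertex.

**Shape 4** — `<path>` open polyline, stroke `#ff8800` → score (S401, F1695). Machine vertices: (91.2340,32.7293) → (189.9770,52.3763) → (185.9457,14.0205) → (83.0612,162.8547) → (61.8280,125.2485) → (201.2842,165.6450). Open path.

(Gcodetools for Inkscape — laser output)
G21
G90
G0 X122.0024 Y182.3666
M4 S401
G1 X121.2424 Y185.2029 F1695
G1 X119.1661 Y187.2792
G1 X116.3298 Y188.0392
G1 X113.4935 Y187.2792
G1 X111.4172 Y185.2029
G1 X110.6572 Y182.3666
G1 X111.4172 Y179.5303
G1 X113.4935 Y177.4540
G1 X116.3298 Y176.6940
G1 X119.1661 Y177.4540
G1 X121.2424 Y179.5303
G1 X122.0024 Y182.3666
G0 X52.9498 Y141.4085
M4 S401
G1 X71.1060 Y141.4085 F1695
G1 X71.1060 Y118.3955
G1 X52.9498 Y118.3955
G1 X52.9498 Y141.4085
G0 X100.9728 Y178.4622
M4 S401
G1 X66.2373 Y152.2953 F1695
G1 X68.5451 Y58.6106
G1 X100.9728 Y178.4622
G0 X91.2340 Y32.7293
M4 S401
G1 X189.9770 Y52.3763 F1695
G1 X185.9457 Y14.0205
G1 X83.0612 Y162.8547
G1 X61.8280 Y125.2485
G1 X201.2842 Y165.6450
M5
G0 X0.0000 Y0.0000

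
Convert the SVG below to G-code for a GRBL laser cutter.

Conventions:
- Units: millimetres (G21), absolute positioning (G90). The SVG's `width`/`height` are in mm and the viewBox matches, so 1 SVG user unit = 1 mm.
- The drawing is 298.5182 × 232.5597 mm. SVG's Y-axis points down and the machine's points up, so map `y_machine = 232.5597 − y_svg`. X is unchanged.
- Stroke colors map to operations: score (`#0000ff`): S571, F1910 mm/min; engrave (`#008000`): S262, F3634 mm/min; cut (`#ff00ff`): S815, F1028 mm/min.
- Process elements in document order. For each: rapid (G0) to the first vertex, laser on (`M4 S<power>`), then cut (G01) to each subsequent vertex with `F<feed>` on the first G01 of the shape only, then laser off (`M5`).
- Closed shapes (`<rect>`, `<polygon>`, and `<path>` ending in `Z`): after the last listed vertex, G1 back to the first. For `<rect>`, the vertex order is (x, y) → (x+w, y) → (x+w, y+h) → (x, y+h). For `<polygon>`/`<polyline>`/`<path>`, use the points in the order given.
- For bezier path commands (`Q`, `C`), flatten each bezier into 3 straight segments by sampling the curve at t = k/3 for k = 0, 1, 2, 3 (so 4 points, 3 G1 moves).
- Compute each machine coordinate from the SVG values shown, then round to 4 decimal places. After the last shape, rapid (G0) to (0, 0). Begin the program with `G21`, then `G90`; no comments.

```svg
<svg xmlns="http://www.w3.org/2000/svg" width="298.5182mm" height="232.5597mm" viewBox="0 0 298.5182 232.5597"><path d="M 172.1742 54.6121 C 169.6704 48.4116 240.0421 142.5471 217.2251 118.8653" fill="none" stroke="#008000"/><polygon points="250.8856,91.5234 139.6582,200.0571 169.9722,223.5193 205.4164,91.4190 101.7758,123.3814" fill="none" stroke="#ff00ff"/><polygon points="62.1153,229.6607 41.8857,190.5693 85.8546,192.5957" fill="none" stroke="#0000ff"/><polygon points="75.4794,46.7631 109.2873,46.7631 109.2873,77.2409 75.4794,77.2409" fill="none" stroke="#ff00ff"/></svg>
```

Since the viewBox matches the mm dimensions, user units are millimetres directly. The only transform is the Y-flip y_m = 232.5597 − y_svg.

Shape 1 is a cubic bezier drawn with `<path>`. Its stroke #008000 means engrave at S262, F3634. After flipping Y the toolpath is (172.1742,177.9476) → (187.8117,158.7825) → (215.1297,121.2053) → (217.2251,113.6944).

Shape 2 is a closed polygon drawn with `<polygon>`. Its stroke #ff00ff means cut at S815, F1028. After flipping Y the toolpath is (250.8856,141.0363) → (139.6582,32.5026) → (169.9722,9.0404) → (205.4164,141.1407) → (101.7758,109.1783) → (250.8856,141.0363), returning to the start.

Shape 3 is a regular polygon drawn with `<polygon>`. Its stroke #0000ff means score at S571, F1910. After flipping Y the toolpath is (62.1153,2.8990) → (41.8857,41.9904) → (85.8546,39.9640) → (62.1153,2.8990), returning to the start.

Shape 4 is a rectangle drawn with `<polygon>`. Its stroke #ff00ff means cut at S815, F1028. After flipping Y the toolpath is (75.4794,185.7966) → (109.2873,185.7966) → (109.2873,155.3188) → (75.4794,155.3188) → (75.4794,185.7966), returning to the start.

G21
G90
G0 X172.1742 Y177.9476
M4 S262
G01 X187.8117 Y158.7825 F3634
G01 X215.1297 Y121.2053
G01 X217.2251 Y113.6944
M5
G0 X250.8856 Y141.0363
M4 S815
G01 X139.6582 Y32.5026 F1028
G01 X169.9722 Y9.0404
G01 X205.4164 Y141.1407
G01 X101.7758 Y109.1783
G01 X250.8856 Y141.0363
M5
G0 X62.1153 Y2.8990
M4 S571
G01 X41.8857 Y41.9904 F1910
G01 X85.8546 Y39.9640
G01 X62.1153 Y2.8990
M5
G0 X75.4794 Y185.7966
M4 S815
G01 X109.2873 Y185.7966 F1028
G01 X109.2873 Y155.3188
G01 X75.4794 Y155.3188
G01 X75.4794 Y185.7966
M5
G0 X0.0000 Y0.0000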